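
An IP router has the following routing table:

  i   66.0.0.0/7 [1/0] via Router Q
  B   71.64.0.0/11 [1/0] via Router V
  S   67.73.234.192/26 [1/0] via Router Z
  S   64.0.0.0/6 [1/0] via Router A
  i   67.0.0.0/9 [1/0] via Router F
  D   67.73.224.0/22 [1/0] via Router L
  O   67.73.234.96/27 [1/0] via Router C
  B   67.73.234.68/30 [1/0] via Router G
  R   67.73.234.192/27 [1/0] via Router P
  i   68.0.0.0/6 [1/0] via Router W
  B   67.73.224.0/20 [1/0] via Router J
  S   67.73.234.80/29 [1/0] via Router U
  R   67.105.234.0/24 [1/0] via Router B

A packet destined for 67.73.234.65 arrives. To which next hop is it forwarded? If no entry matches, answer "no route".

Router J

Routes whose prefix contains 67.73.234.65:
  64.0.0.0/6 (64.0.0.0 - 67.255.255.255) -> Router A
  66.0.0.0/7 (66.0.0.0 - 67.255.255.255) -> Router Q
  67.0.0.0/9 (67.0.0.0 - 67.127.255.255) -> Router F
  67.73.224.0/20 (67.73.224.0 - 67.73.239.255) -> Router J
More-specific entries that do NOT match:
  67.73.234.68/30 (67.73.234.68 - 67.73.234.71) does not contain 67.73.234.65
  67.73.234.80/29 (67.73.234.80 - 67.73.234.87) does not contain 67.73.234.65
  67.73.234.96/27 (67.73.234.96 - 67.73.234.127) does not contain 67.73.234.65
  67.73.234.192/27 (67.73.234.192 - 67.73.234.223) does not contain 67.73.234.65
  67.73.234.192/26 (67.73.234.192 - 67.73.234.255) does not contain 67.73.234.65
  67.105.234.0/24 (67.105.234.0 - 67.105.234.255) does not contain 67.73.234.65
  67.73.224.0/22 (67.73.224.0 - 67.73.227.255) does not contain 67.73.234.65
Longest matching prefix is /20 -> next hop Router J.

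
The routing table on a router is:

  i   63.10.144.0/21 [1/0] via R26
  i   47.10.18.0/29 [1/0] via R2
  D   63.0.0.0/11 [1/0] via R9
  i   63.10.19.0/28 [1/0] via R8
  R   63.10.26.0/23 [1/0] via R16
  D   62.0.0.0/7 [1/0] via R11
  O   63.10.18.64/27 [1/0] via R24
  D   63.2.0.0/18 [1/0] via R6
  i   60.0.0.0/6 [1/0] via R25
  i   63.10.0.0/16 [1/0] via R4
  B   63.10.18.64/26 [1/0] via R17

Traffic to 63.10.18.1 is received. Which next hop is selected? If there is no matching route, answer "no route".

R4

Routes whose prefix contains 63.10.18.1:
  60.0.0.0/6 (60.0.0.0 - 63.255.255.255) -> R25
  62.0.0.0/7 (62.0.0.0 - 63.255.255.255) -> R11
  63.0.0.0/11 (63.0.0.0 - 63.31.255.255) -> R9
  63.10.0.0/16 (63.10.0.0 - 63.10.255.255) -> R4
More-specific entries that do NOT match:
  47.10.18.0/29 (47.10.18.0 - 47.10.18.7) does not contain 63.10.18.1
  63.10.19.0/28 (63.10.19.0 - 63.10.19.15) does not contain 63.10.18.1
  63.10.18.64/27 (63.10.18.64 - 63.10.18.95) does not contain 63.10.18.1
  63.10.18.64/26 (63.10.18.64 - 63.10.18.127) does not contain 63.10.18.1
  63.10.26.0/23 (63.10.26.0 - 63.10.27.255) does not contain 63.10.18.1
  63.10.144.0/21 (63.10.144.0 - 63.10.151.255) does not contain 63.10.18.1
  63.2.0.0/18 (63.2.0.0 - 63.2.63.255) does not contain 63.10.18.1
Longest matching prefix is /16 -> next hop R4.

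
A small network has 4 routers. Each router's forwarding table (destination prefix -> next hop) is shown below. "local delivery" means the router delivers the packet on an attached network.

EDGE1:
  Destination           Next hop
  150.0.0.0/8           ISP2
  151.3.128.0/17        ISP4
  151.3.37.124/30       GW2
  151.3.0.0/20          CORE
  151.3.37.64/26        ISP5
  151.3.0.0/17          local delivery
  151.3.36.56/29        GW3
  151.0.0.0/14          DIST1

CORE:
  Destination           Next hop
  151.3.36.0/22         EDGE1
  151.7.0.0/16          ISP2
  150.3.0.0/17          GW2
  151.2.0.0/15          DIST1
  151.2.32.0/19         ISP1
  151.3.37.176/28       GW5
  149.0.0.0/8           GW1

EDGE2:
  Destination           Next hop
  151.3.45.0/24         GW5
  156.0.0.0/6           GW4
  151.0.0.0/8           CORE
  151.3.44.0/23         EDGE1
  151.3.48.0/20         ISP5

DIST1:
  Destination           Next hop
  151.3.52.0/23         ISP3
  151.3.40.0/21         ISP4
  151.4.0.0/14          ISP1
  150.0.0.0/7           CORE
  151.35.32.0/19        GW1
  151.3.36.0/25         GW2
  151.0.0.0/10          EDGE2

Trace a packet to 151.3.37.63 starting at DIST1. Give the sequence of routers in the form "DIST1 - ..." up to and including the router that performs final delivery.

DIST1 - EDGE2 - CORE - EDGE1

At DIST1: longest match for 151.3.37.63 is 151.0.0.0/10 -> EDGE2
At EDGE2: longest match for 151.3.37.63 is 151.0.0.0/8 -> CORE
At CORE: longest match for 151.3.37.63 is 151.3.36.0/22 -> EDGE1
At EDGE1: longest match for 151.3.37.63 is 151.3.0.0/17 -> local delivery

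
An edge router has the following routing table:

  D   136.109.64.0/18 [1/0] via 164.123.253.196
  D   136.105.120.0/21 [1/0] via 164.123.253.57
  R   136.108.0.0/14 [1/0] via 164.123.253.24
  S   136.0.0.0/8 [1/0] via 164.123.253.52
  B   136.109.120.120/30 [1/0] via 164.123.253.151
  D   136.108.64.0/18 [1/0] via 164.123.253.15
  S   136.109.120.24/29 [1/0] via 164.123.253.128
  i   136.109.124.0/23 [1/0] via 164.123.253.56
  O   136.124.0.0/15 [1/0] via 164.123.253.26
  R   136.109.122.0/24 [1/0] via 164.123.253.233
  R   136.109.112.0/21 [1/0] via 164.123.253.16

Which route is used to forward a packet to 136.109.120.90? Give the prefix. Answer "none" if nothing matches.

136.109.64.0/18

Entries matching 136.109.120.90:
  136.0.0.0/8 (136.0.0.0 - 136.255.255.255)
  136.108.0.0/14 (136.108.0.0 - 136.111.255.255)
  136.109.64.0/18 (136.109.64.0 - 136.109.127.255)
Most specific is 136.109.64.0/18.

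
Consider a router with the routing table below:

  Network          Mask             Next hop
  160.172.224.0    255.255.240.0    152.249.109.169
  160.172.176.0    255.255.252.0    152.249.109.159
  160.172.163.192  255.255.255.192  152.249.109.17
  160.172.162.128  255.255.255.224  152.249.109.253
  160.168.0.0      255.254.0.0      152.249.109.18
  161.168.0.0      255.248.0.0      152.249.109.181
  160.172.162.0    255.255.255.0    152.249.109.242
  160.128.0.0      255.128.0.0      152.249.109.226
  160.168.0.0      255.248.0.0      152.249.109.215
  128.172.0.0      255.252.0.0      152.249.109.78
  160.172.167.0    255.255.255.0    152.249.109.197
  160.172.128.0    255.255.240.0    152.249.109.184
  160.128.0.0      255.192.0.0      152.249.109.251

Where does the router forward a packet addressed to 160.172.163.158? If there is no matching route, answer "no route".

Routes whose prefix contains 160.172.163.158:
  160.128.0.0/9 (160.128.0.0 - 160.255.255.255) -> 152.249.109.226
  160.128.0.0/10 (160.128.0.0 - 160.191.255.255) -> 152.249.109.251
  160.168.0.0/13 (160.168.0.0 - 160.175.255.255) -> 152.249.109.215
More-specific entries that do NOT match:
  160.172.162.128/27 (160.172.162.128 - 160.172.162.159) does not contain 160.172.163.158
  160.172.163.192/26 (160.172.163.192 - 160.172.163.255) does not contain 160.172.163.158
  160.172.162.0/24 (160.172.162.0 - 160.172.162.255) does not contain 160.172.163.158
  160.172.167.0/24 (160.172.167.0 - 160.172.167.255) does not contain 160.172.163.158
  160.172.176.0/22 (160.172.176.0 - 160.172.179.255) does not contain 160.172.163.158
  160.172.224.0/20 (160.172.224.0 - 160.172.239.255) does not contain 160.172.163.158
  160.172.128.0/20 (160.172.128.0 - 160.172.143.255) does not contain 160.172.163.158
  160.168.0.0/15 (160.168.0.0 - 160.169.255.255) does not contain 160.172.163.158
  128.172.0.0/14 (128.172.0.0 - 128.175.255.255) does not contain 160.172.163.158
Longest matching prefix is /13 -> next hop 152.249.109.215.

152.249.109.215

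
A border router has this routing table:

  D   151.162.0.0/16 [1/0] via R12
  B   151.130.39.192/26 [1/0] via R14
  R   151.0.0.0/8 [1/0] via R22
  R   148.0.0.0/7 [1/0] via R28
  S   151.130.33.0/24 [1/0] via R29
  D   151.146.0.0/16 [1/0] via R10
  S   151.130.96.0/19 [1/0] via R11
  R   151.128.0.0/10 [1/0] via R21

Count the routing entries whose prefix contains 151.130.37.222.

Prefixes containing 151.130.37.222:
  151.0.0.0/8 (151.0.0.0 - 151.255.255.255)
  151.128.0.0/10 (151.128.0.0 - 151.191.255.255)
Total matching entries: 2.

2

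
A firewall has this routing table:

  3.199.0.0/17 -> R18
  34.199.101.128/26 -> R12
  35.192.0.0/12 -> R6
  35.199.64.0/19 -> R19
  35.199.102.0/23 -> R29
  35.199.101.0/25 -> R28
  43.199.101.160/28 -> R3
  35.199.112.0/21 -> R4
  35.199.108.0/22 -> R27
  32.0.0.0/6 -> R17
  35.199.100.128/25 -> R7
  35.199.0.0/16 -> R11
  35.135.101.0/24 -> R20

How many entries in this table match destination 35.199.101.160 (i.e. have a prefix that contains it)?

3

Prefixes containing 35.199.101.160:
  32.0.0.0/6 (32.0.0.0 - 35.255.255.255)
  35.192.0.0/12 (35.192.0.0 - 35.207.255.255)
  35.199.0.0/16 (35.199.0.0 - 35.199.255.255)
Total matching entries: 3.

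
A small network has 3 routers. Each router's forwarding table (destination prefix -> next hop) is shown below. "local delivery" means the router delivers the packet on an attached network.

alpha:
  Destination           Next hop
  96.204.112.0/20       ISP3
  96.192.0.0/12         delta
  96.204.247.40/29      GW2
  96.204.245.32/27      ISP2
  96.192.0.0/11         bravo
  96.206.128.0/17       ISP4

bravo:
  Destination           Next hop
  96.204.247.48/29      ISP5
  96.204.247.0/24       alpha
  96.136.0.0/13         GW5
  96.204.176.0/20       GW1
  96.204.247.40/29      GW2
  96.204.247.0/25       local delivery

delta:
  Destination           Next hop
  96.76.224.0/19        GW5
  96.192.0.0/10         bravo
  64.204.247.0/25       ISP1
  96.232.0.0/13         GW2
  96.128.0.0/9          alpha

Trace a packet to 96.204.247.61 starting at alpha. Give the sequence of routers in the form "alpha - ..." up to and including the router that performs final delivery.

At alpha: longest match for 96.204.247.61 is 96.192.0.0/12 -> delta
At delta: longest match for 96.204.247.61 is 96.192.0.0/10 -> bravo
At bravo: longest match for 96.204.247.61 is 96.204.247.0/25 -> local delivery

alpha - delta - bravo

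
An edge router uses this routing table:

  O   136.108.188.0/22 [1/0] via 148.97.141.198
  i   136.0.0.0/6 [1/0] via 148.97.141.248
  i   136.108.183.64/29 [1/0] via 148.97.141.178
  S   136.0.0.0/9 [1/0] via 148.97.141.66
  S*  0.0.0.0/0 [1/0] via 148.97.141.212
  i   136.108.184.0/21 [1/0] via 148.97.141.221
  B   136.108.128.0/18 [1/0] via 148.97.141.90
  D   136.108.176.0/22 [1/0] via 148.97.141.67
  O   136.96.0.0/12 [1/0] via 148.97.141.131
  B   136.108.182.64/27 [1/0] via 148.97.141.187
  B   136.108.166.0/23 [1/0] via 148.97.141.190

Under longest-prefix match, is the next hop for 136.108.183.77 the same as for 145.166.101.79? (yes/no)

136.108.183.77: longest match 136.108.128.0/18 -> 148.97.141.90
145.166.101.79: longest match 0.0.0.0/0 -> 148.97.141.212

no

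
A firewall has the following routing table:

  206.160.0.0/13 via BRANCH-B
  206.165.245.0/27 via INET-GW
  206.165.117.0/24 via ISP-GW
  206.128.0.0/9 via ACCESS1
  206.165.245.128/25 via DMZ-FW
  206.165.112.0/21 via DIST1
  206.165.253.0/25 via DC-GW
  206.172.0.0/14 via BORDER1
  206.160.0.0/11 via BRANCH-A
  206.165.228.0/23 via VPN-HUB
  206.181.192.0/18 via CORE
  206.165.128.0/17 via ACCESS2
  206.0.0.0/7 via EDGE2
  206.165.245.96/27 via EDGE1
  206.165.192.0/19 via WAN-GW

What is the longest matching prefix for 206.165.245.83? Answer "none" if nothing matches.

206.165.128.0/17

Entries matching 206.165.245.83:
  206.0.0.0/7 (206.0.0.0 - 207.255.255.255)
  206.128.0.0/9 (206.128.0.0 - 206.255.255.255)
  206.160.0.0/11 (206.160.0.0 - 206.191.255.255)
  206.160.0.0/13 (206.160.0.0 - 206.167.255.255)
  206.165.128.0/17 (206.165.128.0 - 206.165.255.255)
Most specific is 206.165.128.0/17.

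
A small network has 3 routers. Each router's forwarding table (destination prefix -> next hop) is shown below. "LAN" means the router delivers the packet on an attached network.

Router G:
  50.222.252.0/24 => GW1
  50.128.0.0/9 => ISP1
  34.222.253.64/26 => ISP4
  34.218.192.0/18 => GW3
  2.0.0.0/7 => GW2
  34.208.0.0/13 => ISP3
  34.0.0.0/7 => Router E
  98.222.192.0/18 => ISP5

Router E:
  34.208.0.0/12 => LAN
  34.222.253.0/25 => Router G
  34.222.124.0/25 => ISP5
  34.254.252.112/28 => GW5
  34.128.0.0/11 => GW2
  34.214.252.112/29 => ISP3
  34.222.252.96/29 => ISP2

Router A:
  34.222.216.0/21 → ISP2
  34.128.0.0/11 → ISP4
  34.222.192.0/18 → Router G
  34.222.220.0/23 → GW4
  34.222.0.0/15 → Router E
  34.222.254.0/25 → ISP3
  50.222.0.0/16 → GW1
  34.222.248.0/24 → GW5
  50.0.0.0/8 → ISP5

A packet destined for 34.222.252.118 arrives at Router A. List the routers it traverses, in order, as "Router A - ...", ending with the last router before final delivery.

At Router A: longest match for 34.222.252.118 is 34.222.192.0/18 -> Router G
At Router G: longest match for 34.222.252.118 is 34.0.0.0/7 -> Router E
At Router E: longest match for 34.222.252.118 is 34.208.0.0/12 -> LAN

Router A - Router G - Router E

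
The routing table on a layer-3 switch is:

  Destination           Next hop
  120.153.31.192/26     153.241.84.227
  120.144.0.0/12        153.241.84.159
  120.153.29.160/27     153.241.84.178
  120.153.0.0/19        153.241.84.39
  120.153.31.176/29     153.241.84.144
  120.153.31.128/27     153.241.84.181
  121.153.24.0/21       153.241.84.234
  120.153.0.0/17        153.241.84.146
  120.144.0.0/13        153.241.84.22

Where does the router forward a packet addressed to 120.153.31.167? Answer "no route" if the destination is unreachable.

Routes whose prefix contains 120.153.31.167:
  120.144.0.0/12 (120.144.0.0 - 120.159.255.255) -> 153.241.84.159
  120.153.0.0/17 (120.153.0.0 - 120.153.127.255) -> 153.241.84.146
  120.153.0.0/19 (120.153.0.0 - 120.153.31.255) -> 153.241.84.39
More-specific entries that do NOT match:
  120.153.31.176/29 (120.153.31.176 - 120.153.31.183) does not contain 120.153.31.167
  120.153.29.160/27 (120.153.29.160 - 120.153.29.191) does not contain 120.153.31.167
  120.153.31.128/27 (120.153.31.128 - 120.153.31.159) does not contain 120.153.31.167
  120.153.31.192/26 (120.153.31.192 - 120.153.31.255) does not contain 120.153.31.167
  121.153.24.0/21 (121.153.24.0 - 121.153.31.255) does not contain 120.153.31.167
Longest matching prefix is /19 -> next hop 153.241.84.39.

153.241.84.39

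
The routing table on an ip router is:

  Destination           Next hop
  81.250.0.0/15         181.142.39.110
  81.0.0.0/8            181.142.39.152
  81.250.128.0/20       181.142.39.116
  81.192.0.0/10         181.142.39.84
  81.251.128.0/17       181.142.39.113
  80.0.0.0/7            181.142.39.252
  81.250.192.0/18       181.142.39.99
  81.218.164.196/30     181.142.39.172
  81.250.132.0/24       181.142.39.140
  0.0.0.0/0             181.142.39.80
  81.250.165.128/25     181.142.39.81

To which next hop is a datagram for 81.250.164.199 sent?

Routes whose prefix contains 81.250.164.199:
  0.0.0.0/0 (default, matches everything) -> 181.142.39.80
  80.0.0.0/7 (80.0.0.0 - 81.255.255.255) -> 181.142.39.252
  81.0.0.0/8 (81.0.0.0 - 81.255.255.255) -> 181.142.39.152
  81.192.0.0/10 (81.192.0.0 - 81.255.255.255) -> 181.142.39.84
  81.250.0.0/15 (81.250.0.0 - 81.251.255.255) -> 181.142.39.110
More-specific entries that do NOT match:
  81.218.164.196/30 (81.218.164.196 - 81.218.164.199) does not contain 81.250.164.199
  81.250.165.128/25 (81.250.165.128 - 81.250.165.255) does not contain 81.250.164.199
  81.250.132.0/24 (81.250.132.0 - 81.250.132.255) does not contain 81.250.164.199
  81.250.128.0/20 (81.250.128.0 - 81.250.143.255) does not contain 81.250.164.199
  81.250.192.0/18 (81.250.192.0 - 81.250.255.255) does not contain 81.250.164.199
  81.251.128.0/17 (81.251.128.0 - 81.251.255.255) does not contain 81.250.164.199
Longest matching prefix is /15 -> next hop 181.142.39.110.

181.142.39.110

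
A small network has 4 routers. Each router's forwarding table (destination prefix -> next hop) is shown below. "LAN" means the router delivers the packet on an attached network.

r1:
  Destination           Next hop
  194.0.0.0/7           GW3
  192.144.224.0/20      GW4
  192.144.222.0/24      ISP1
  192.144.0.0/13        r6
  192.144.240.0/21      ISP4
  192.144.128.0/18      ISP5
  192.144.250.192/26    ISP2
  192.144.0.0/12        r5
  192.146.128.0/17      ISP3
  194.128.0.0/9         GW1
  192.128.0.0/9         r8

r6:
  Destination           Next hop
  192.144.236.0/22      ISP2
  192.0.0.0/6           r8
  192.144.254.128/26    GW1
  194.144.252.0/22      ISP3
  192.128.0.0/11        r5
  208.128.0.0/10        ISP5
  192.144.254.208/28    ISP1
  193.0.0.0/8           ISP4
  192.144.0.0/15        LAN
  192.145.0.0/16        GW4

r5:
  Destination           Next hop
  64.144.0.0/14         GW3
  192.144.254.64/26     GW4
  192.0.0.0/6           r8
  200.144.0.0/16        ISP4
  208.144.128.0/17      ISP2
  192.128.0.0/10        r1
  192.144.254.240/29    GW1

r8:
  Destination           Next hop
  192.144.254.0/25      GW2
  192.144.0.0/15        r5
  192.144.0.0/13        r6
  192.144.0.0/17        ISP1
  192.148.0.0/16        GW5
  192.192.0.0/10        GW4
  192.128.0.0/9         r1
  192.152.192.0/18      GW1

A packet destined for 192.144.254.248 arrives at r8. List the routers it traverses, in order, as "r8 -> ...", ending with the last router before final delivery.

r8 -> r5 -> r1 -> r6

At r8: longest match for 192.144.254.248 is 192.144.0.0/15 -> r5
At r5: longest match for 192.144.254.248 is 192.128.0.0/10 -> r1
At r1: longest match for 192.144.254.248 is 192.144.0.0/13 -> r6
At r6: longest match for 192.144.254.248 is 192.144.0.0/15 -> LAN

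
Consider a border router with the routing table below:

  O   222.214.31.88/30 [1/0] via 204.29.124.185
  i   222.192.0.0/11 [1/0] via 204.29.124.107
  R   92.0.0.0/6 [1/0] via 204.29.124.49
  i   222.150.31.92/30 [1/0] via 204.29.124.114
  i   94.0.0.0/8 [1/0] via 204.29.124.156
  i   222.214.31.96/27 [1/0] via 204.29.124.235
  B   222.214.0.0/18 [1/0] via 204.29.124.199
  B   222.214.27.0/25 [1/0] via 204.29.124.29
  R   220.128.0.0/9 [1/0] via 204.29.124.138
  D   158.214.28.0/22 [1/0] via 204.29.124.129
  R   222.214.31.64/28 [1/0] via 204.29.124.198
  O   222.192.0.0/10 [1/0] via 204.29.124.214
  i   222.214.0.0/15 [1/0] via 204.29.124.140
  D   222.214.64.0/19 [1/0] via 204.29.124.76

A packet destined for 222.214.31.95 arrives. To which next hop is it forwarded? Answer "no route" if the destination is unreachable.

204.29.124.199

Routes whose prefix contains 222.214.31.95:
  222.192.0.0/10 (222.192.0.0 - 222.255.255.255) -> 204.29.124.214
  222.192.0.0/11 (222.192.0.0 - 222.223.255.255) -> 204.29.124.107
  222.214.0.0/15 (222.214.0.0 - 222.215.255.255) -> 204.29.124.140
  222.214.0.0/18 (222.214.0.0 - 222.214.63.255) -> 204.29.124.199
More-specific entries that do NOT match:
  222.214.31.88/30 (222.214.31.88 - 222.214.31.91) does not contain 222.214.31.95
  222.150.31.92/30 (222.150.31.92 - 222.150.31.95) does not contain 222.214.31.95
  222.214.31.64/28 (222.214.31.64 - 222.214.31.79) does not contain 222.214.31.95
  222.214.31.96/27 (222.214.31.96 - 222.214.31.127) does not contain 222.214.31.95
  222.214.27.0/25 (222.214.27.0 - 222.214.27.127) does not contain 222.214.31.95
  158.214.28.0/22 (158.214.28.0 - 158.214.31.255) does not contain 222.214.31.95
  222.214.64.0/19 (222.214.64.0 - 222.214.95.255) does not contain 222.214.31.95
Longest matching prefix is /18 -> next hop 204.29.124.199.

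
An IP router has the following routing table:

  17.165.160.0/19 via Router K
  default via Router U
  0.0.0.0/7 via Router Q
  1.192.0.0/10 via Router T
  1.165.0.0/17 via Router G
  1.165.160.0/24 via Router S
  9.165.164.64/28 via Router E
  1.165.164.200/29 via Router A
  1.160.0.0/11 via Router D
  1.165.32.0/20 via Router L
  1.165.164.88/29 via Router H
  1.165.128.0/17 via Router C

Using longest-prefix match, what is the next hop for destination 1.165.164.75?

Router C

Routes whose prefix contains 1.165.164.75:
  0.0.0.0/0 (default, matches everything) -> Router U
  0.0.0.0/7 (0.0.0.0 - 1.255.255.255) -> Router Q
  1.160.0.0/11 (1.160.0.0 - 1.191.255.255) -> Router D
  1.165.128.0/17 (1.165.128.0 - 1.165.255.255) -> Router C
More-specific entries that do NOT match:
  1.165.164.200/29 (1.165.164.200 - 1.165.164.207) does not contain 1.165.164.75
  1.165.164.88/29 (1.165.164.88 - 1.165.164.95) does not contain 1.165.164.75
  9.165.164.64/28 (9.165.164.64 - 9.165.164.79) does not contain 1.165.164.75
  1.165.160.0/24 (1.165.160.0 - 1.165.160.255) does not contain 1.165.164.75
  1.165.32.0/20 (1.165.32.0 - 1.165.47.255) does not contain 1.165.164.75
  17.165.160.0/19 (17.165.160.0 - 17.165.191.255) does not contain 1.165.164.75
Longest matching prefix is /17 -> next hop Router C.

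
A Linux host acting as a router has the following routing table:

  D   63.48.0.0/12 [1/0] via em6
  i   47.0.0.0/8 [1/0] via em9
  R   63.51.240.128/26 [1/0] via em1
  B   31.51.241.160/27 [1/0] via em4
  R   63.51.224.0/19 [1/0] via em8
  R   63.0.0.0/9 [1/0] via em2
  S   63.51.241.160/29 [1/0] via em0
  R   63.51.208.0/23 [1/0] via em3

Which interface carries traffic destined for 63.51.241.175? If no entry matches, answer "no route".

Routes whose prefix contains 63.51.241.175:
  63.0.0.0/9 (63.0.0.0 - 63.127.255.255) -> em2
  63.48.0.0/12 (63.48.0.0 - 63.63.255.255) -> em6
  63.51.224.0/19 (63.51.224.0 - 63.51.255.255) -> em8
More-specific entries that do NOT match:
  63.51.241.160/29 (63.51.241.160 - 63.51.241.167) does not contain 63.51.241.175
  31.51.241.160/27 (31.51.241.160 - 31.51.241.191) does not contain 63.51.241.175
  63.51.240.128/26 (63.51.240.128 - 63.51.240.191) does not contain 63.51.241.175
  63.51.208.0/23 (63.51.208.0 - 63.51.209.255) does not contain 63.51.241.175
Longest matching prefix is /19 -> interface em8.

em8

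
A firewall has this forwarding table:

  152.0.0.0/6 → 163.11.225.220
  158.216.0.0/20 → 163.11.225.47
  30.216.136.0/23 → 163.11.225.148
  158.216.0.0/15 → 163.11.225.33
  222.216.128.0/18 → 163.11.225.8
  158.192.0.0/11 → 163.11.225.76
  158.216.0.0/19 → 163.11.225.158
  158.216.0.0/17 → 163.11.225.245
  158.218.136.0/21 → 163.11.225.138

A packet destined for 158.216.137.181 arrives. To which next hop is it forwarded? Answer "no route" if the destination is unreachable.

Routes whose prefix contains 158.216.137.181:
  158.192.0.0/11 (158.192.0.0 - 158.223.255.255) -> 163.11.225.76
  158.216.0.0/15 (158.216.0.0 - 158.217.255.255) -> 163.11.225.33
More-specific entries that do NOT match:
  30.216.136.0/23 (30.216.136.0 - 30.216.137.255) does not contain 158.216.137.181
  158.218.136.0/21 (158.218.136.0 - 158.218.143.255) does not contain 158.216.137.181
  158.216.0.0/20 (158.216.0.0 - 158.216.15.255) does not contain 158.216.137.181
  158.216.0.0/19 (158.216.0.0 - 158.216.31.255) does not contain 158.216.137.181
  222.216.128.0/18 (222.216.128.0 - 222.216.191.255) does not contain 158.216.137.181
  158.216.0.0/17 (158.216.0.0 - 158.216.127.255) does not contain 158.216.137.181
Longest matching prefix is /15 -> next hop 163.11.225.33.

163.11.225.33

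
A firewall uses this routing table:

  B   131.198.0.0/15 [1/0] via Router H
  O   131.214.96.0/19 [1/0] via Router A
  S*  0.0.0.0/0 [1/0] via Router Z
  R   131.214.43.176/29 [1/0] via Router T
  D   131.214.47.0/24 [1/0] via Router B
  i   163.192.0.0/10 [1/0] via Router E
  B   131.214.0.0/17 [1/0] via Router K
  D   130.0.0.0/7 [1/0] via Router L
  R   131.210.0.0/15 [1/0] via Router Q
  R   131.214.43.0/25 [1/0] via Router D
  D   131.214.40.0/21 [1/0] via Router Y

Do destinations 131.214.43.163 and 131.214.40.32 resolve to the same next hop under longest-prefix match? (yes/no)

yes

131.214.43.163: longest match 131.214.40.0/21 -> Router Y
131.214.40.32: longest match 131.214.40.0/21 -> Router Y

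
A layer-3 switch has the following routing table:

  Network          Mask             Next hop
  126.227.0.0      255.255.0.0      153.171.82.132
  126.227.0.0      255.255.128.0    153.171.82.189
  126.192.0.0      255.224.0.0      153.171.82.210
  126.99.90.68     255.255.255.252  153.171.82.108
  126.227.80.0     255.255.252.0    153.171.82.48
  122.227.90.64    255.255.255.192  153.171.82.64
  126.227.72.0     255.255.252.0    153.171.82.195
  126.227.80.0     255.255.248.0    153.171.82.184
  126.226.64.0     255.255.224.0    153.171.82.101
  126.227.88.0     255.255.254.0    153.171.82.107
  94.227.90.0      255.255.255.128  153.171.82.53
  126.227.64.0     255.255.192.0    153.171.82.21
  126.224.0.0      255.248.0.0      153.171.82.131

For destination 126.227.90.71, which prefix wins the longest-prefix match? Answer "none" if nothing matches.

Entries matching 126.227.90.71:
  126.224.0.0/13 (126.224.0.0 - 126.231.255.255)
  126.227.0.0/16 (126.227.0.0 - 126.227.255.255)
  126.227.0.0/17 (126.227.0.0 - 126.227.127.255)
  126.227.64.0/18 (126.227.64.0 - 126.227.127.255)
Most specific is 126.227.64.0/18.

126.227.64.0/18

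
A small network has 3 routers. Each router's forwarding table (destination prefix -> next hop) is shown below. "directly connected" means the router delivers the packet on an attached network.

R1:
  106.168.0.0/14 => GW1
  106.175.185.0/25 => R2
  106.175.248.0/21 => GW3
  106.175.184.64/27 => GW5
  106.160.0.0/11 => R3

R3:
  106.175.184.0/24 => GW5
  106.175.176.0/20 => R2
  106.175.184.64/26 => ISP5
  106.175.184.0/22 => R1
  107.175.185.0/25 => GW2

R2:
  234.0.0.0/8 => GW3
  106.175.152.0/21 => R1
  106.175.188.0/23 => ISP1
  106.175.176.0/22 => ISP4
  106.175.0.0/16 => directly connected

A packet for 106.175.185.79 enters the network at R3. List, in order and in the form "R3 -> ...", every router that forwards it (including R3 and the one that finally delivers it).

At R3: longest match for 106.175.185.79 is 106.175.184.0/22 -> R1
At R1: longest match for 106.175.185.79 is 106.175.185.0/25 -> R2
At R2: longest match for 106.175.185.79 is 106.175.0.0/16 -> directly connected

R3 -> R1 -> R2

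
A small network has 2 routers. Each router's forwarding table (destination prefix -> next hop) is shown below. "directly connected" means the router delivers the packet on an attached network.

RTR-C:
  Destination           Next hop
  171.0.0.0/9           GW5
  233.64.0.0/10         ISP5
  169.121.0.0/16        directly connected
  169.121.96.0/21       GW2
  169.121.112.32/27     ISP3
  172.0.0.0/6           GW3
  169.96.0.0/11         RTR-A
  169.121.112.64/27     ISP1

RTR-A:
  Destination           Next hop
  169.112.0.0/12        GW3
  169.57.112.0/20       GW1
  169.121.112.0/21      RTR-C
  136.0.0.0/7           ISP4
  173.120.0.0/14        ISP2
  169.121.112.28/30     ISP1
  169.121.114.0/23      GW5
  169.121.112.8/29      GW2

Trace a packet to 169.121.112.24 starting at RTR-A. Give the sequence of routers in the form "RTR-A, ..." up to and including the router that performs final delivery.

At RTR-A: longest match for 169.121.112.24 is 169.121.112.0/21 -> RTR-C
At RTR-C: longest match for 169.121.112.24 is 169.121.0.0/16 -> directly connected

RTR-A, RTR-C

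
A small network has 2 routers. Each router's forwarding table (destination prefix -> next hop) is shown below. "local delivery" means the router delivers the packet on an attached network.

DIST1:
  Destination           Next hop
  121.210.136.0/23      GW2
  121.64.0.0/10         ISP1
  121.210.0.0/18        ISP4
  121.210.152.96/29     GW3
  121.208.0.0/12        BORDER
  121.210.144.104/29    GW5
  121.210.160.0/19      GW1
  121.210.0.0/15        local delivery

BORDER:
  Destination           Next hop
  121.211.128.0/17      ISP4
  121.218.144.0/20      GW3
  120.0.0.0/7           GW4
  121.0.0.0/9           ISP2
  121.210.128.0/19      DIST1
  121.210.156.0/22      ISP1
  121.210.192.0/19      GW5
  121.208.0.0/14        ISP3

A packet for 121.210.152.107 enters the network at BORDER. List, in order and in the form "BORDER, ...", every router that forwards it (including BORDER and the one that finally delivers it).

At BORDER: longest match for 121.210.152.107 is 121.210.128.0/19 -> DIST1
At DIST1: longest match for 121.210.152.107 is 121.210.0.0/15 -> local delivery

BORDER, DIST1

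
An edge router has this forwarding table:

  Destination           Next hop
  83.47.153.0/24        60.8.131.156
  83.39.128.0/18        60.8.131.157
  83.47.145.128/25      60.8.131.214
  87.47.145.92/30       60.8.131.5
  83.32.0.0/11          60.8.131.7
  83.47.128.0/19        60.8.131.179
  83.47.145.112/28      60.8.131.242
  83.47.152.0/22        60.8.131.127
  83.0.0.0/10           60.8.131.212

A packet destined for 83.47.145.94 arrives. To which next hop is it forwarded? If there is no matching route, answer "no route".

60.8.131.179

Routes whose prefix contains 83.47.145.94:
  83.0.0.0/10 (83.0.0.0 - 83.63.255.255) -> 60.8.131.212
  83.32.0.0/11 (83.32.0.0 - 83.63.255.255) -> 60.8.131.7
  83.47.128.0/19 (83.47.128.0 - 83.47.159.255) -> 60.8.131.179
More-specific entries that do NOT match:
  87.47.145.92/30 (87.47.145.92 - 87.47.145.95) does not contain 83.47.145.94
  83.47.145.112/28 (83.47.145.112 - 83.47.145.127) does not contain 83.47.145.94
  83.47.145.128/25 (83.47.145.128 - 83.47.145.255) does not contain 83.47.145.94
  83.47.153.0/24 (83.47.153.0 - 83.47.153.255) does not contain 83.47.145.94
  83.47.152.0/22 (83.47.152.0 - 83.47.155.255) does not contain 83.47.145.94
Longest matching prefix is /19 -> next hop 60.8.131.179.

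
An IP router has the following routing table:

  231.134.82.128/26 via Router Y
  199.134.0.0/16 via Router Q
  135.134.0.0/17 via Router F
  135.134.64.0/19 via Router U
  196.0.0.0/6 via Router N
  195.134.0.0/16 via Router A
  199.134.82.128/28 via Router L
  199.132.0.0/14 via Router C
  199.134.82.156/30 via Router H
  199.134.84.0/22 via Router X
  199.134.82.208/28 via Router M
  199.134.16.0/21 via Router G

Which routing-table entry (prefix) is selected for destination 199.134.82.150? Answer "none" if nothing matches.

199.134.0.0/16

Entries matching 199.134.82.150:
  196.0.0.0/6 (196.0.0.0 - 199.255.255.255)
  199.132.0.0/14 (199.132.0.0 - 199.135.255.255)
  199.134.0.0/16 (199.134.0.0 - 199.134.255.255)
Most specific is 199.134.0.0/16.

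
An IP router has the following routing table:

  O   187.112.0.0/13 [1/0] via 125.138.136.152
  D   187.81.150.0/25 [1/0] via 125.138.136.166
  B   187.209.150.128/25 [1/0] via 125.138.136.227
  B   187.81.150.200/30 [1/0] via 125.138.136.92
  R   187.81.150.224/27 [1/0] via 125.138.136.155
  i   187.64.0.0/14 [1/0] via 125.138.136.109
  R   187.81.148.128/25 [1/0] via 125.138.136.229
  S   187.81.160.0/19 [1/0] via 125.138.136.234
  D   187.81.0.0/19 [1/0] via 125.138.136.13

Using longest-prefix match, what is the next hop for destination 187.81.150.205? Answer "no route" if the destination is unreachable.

No entry's prefix contains 187.81.150.205; there is no default route.

no route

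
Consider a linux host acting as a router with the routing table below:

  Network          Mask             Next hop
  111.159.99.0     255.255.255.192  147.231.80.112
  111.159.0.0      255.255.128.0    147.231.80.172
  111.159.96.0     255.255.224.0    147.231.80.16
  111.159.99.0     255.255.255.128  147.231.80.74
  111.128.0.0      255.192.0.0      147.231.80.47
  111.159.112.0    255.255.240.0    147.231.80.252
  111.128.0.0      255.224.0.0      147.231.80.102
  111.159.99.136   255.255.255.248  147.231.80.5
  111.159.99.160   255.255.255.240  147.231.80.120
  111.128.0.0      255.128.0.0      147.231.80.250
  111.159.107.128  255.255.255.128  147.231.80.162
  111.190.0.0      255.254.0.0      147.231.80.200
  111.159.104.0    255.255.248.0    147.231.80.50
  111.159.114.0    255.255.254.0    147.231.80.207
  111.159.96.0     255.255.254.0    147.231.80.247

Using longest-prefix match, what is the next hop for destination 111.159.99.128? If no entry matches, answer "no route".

Routes whose prefix contains 111.159.99.128:
  111.128.0.0/9 (111.128.0.0 - 111.255.255.255) -> 147.231.80.250
  111.128.0.0/10 (111.128.0.0 - 111.191.255.255) -> 147.231.80.47
  111.128.0.0/11 (111.128.0.0 - 111.159.255.255) -> 147.231.80.102
  111.159.0.0/17 (111.159.0.0 - 111.159.127.255) -> 147.231.80.172
  111.159.96.0/19 (111.159.96.0 - 111.159.127.255) -> 147.231.80.16
More-specific entries that do NOT match:
  111.159.99.136/29 (111.159.99.136 - 111.159.99.143) does not contain 111.159.99.128
  111.159.99.160/28 (111.159.99.160 - 111.159.99.175) does not contain 111.159.99.128
  111.159.99.0/26 (111.159.99.0 - 111.159.99.63) does not contain 111.159.99.128
  111.159.99.0/25 (111.159.99.0 - 111.159.99.127) does not contain 111.159.99.128
  111.159.107.128/25 (111.159.107.128 - 111.159.107.255) does not contain 111.159.99.128
  111.159.114.0/23 (111.159.114.0 - 111.159.115.255) does not contain 111.159.99.128
  111.159.96.0/23 (111.159.96.0 - 111.159.97.255) does not contain 111.159.99.128
  111.159.104.0/21 (111.159.104.0 - 111.159.111.255) does not contain 111.159.99.128
  111.159.112.0/20 (111.159.112.0 - 111.159.127.255) does not contain 111.159.99.128
Longest matching prefix is /19 -> next hop 147.231.80.16.

147.231.80.16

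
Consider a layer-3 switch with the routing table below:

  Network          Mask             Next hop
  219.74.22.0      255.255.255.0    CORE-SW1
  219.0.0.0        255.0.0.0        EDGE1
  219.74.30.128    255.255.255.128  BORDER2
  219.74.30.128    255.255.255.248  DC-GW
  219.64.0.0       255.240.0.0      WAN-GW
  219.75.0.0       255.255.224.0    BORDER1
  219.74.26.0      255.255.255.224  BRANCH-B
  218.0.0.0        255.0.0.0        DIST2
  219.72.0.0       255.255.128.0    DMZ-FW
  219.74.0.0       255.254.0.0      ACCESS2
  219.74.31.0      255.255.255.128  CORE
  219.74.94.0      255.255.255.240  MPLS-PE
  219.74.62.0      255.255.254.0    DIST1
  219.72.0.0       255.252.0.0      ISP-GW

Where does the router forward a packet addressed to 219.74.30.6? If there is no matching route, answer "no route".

Routes whose prefix contains 219.74.30.6:
  219.0.0.0/8 (219.0.0.0 - 219.255.255.255) -> EDGE1
  219.64.0.0/12 (219.64.0.0 - 219.79.255.255) -> WAN-GW
  219.72.0.0/14 (219.72.0.0 - 219.75.255.255) -> ISP-GW
  219.74.0.0/15 (219.74.0.0 - 219.75.255.255) -> ACCESS2
More-specific entries that do NOT match:
  219.74.30.128/29 (219.74.30.128 - 219.74.30.135) does not contain 219.74.30.6
  219.74.94.0/28 (219.74.94.0 - 219.74.94.15) does not contain 219.74.30.6
  219.74.26.0/27 (219.74.26.0 - 219.74.26.31) does not contain 219.74.30.6
  219.74.30.128/25 (219.74.30.128 - 219.74.30.255) does not contain 219.74.30.6
  219.74.31.0/25 (219.74.31.0 - 219.74.31.127) does not contain 219.74.30.6
  219.74.22.0/24 (219.74.22.0 - 219.74.22.255) does not contain 219.74.30.6
  219.74.62.0/23 (219.74.62.0 - 219.74.63.255) does not contain 219.74.30.6
  219.75.0.0/19 (219.75.0.0 - 219.75.31.255) does not contain 219.74.30.6
  219.72.0.0/17 (219.72.0.0 - 219.72.127.255) does not contain 219.74.30.6
Longest matching prefix is /15 -> next hop ACCESS2.

ACCESS2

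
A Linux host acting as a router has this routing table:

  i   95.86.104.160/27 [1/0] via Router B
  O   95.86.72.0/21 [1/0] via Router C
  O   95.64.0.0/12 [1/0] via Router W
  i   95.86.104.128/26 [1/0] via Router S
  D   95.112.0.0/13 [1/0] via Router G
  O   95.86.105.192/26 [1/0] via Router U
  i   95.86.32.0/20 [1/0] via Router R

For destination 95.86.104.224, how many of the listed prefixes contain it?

0

No listed prefix contains 95.86.104.224.
Total matching entries: 0.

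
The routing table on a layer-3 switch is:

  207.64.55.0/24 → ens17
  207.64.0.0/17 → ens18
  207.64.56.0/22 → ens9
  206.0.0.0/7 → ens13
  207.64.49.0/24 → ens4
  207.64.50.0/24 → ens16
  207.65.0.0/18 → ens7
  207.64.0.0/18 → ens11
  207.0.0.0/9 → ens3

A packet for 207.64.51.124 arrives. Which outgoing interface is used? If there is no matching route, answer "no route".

Routes whose prefix contains 207.64.51.124:
  206.0.0.0/7 (206.0.0.0 - 207.255.255.255) -> ens13
  207.0.0.0/9 (207.0.0.0 - 207.127.255.255) -> ens3
  207.64.0.0/17 (207.64.0.0 - 207.64.127.255) -> ens18
  207.64.0.0/18 (207.64.0.0 - 207.64.63.255) -> ens11
More-specific entries that do NOT match:
  207.64.55.0/24 (207.64.55.0 - 207.64.55.255) does not contain 207.64.51.124
  207.64.49.0/24 (207.64.49.0 - 207.64.49.255) does not contain 207.64.51.124
  207.64.50.0/24 (207.64.50.0 - 207.64.50.255) does not contain 207.64.51.124
  207.64.56.0/22 (207.64.56.0 - 207.64.59.255) does not contain 207.64.51.124
Longest matching prefix is /18 -> interface ens11.

ens11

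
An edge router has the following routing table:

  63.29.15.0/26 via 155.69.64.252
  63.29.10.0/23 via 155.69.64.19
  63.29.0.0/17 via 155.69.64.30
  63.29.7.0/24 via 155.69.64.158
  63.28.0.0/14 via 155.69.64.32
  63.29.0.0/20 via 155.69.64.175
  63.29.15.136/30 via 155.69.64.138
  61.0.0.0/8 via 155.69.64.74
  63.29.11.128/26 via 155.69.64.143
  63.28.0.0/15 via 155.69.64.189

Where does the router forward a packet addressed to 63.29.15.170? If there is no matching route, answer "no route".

155.69.64.175

Routes whose prefix contains 63.29.15.170:
  63.28.0.0/14 (63.28.0.0 - 63.31.255.255) -> 155.69.64.32
  63.28.0.0/15 (63.28.0.0 - 63.29.255.255) -> 155.69.64.189
  63.29.0.0/17 (63.29.0.0 - 63.29.127.255) -> 155.69.64.30
  63.29.0.0/20 (63.29.0.0 - 63.29.15.255) -> 155.69.64.175
More-specific entries that do NOT match:
  63.29.15.136/30 (63.29.15.136 - 63.29.15.139) does not contain 63.29.15.170
  63.29.15.0/26 (63.29.15.0 - 63.29.15.63) does not contain 63.29.15.170
  63.29.11.128/26 (63.29.11.128 - 63.29.11.191) does not contain 63.29.15.170
  63.29.7.0/24 (63.29.7.0 - 63.29.7.255) does not contain 63.29.15.170
  63.29.10.0/23 (63.29.10.0 - 63.29.11.255) does not contain 63.29.15.170
Longest matching prefix is /20 -> next hop 155.69.64.175.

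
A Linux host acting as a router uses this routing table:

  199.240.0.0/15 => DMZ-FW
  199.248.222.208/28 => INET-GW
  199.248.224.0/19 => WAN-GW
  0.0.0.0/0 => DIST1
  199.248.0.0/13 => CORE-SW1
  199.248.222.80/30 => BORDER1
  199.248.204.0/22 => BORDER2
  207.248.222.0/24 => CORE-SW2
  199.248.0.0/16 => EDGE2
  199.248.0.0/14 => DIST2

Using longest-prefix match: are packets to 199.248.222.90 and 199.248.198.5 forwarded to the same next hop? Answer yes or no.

199.248.222.90: longest match 199.248.0.0/16 -> EDGE2
199.248.198.5: longest match 199.248.0.0/16 -> EDGE2

yes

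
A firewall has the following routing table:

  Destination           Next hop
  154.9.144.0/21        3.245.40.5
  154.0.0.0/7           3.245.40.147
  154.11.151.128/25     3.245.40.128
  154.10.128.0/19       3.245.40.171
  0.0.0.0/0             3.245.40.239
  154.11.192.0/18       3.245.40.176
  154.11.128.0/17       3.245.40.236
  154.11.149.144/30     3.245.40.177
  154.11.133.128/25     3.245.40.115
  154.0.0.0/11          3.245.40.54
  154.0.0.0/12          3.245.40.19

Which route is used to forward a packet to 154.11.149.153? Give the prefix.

Entries matching 154.11.149.153:
  0.0.0.0/0 (default, matches everything)
  154.0.0.0/7 (154.0.0.0 - 155.255.255.255)
  154.0.0.0/11 (154.0.0.0 - 154.31.255.255)
  154.0.0.0/12 (154.0.0.0 - 154.15.255.255)
  154.11.128.0/17 (154.11.128.0 - 154.11.255.255)
Most specific is 154.11.128.0/17.

154.11.128.0/17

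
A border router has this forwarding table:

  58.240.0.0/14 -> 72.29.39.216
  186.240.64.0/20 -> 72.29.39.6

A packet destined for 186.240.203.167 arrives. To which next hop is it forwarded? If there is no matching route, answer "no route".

No entry's prefix contains 186.240.203.167; there is no default route.

no route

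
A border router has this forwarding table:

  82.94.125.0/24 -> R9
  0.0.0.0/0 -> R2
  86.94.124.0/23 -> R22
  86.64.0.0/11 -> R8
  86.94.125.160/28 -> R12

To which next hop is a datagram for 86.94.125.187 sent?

Routes whose prefix contains 86.94.125.187:
  0.0.0.0/0 (default, matches everything) -> R2
  86.64.0.0/11 (86.64.0.0 - 86.95.255.255) -> R8
  86.94.124.0/23 (86.94.124.0 - 86.94.125.255) -> R22
More-specific entries that do NOT match:
  86.94.125.160/28 (86.94.125.160 - 86.94.125.175) does not contain 86.94.125.187
  82.94.125.0/24 (82.94.125.0 - 82.94.125.255) does not contain 86.94.125.187
Longest matching prefix is /23 -> next hop R22.

R22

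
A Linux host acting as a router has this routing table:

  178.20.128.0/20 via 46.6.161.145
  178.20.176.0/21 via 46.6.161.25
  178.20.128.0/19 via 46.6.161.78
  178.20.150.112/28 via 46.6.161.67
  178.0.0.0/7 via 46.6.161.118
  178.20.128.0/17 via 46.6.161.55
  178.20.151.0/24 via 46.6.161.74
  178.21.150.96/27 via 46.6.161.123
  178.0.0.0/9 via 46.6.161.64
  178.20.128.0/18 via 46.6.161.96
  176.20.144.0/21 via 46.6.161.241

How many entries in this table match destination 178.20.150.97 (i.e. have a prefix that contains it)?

Prefixes containing 178.20.150.97:
  178.0.0.0/7 (178.0.0.0 - 179.255.255.255)
  178.0.0.0/9 (178.0.0.0 - 178.127.255.255)
  178.20.128.0/17 (178.20.128.0 - 178.20.255.255)
  178.20.128.0/18 (178.20.128.0 - 178.20.191.255)
  178.20.128.0/19 (178.20.128.0 - 178.20.159.255)
Total matching entries: 5.

5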